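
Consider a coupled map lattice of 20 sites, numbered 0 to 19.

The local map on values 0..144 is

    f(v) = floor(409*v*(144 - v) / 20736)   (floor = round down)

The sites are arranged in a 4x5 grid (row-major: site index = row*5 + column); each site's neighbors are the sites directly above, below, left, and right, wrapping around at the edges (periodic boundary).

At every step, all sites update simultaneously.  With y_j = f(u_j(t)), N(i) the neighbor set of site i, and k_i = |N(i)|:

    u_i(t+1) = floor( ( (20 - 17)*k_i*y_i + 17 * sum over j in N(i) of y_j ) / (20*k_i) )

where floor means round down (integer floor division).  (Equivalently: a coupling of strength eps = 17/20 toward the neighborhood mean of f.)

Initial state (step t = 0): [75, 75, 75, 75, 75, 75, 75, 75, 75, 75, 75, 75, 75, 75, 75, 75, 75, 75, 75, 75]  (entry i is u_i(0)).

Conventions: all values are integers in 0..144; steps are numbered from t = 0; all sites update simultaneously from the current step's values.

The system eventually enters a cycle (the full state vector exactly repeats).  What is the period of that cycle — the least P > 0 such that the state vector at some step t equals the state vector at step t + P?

Answer: 2
Key observation: The state at step 9, [95, 95, 95, 95, 95, 95, 95, 95, 95, 95, 95, 95, 95, 95, 95, 95, 95, 95, 95, 95], reappears at step 11 — and no state repeats earlier — so the cycle the system enters has period 2.

Derivation:
t=0: [75, 75, 75, 75, 75, 75, 75, 75, 75, 75, 75, 75, 75, 75, 75, 75, 75, 75, 75, 75]
t=1: [102, 102, 102, 102, 102, 102, 102, 102, 102, 102, 102, 102, 102, 102, 102, 102, 102, 102, 102, 102]
t=2: [84, 84, 84, 84, 84, 84, 84, 84, 84, 84, 84, 84, 84, 84, 84, 84, 84, 84, 84, 84]
t=3: [99, 99, 99, 99, 99, 99, 99, 99, 99, 99, 99, 99, 99, 99, 99, 99, 99, 99, 99, 99]
t=4: [87, 87, 87, 87, 87, 87, 87, 87, 87, 87, 87, 87, 87, 87, 87, 87, 87, 87, 87, 87]
t=5: [97, 97, 97, 97, 97, 97, 97, 97, 97, 97, 97, 97, 97, 97, 97, 97, 97, 97, 97, 97]
t=6: [89, 89, 89, 89, 89, 89, 89, 89, 89, 89, 89, 89, 89, 89, 89, 89, 89, 89, 89, 89]
t=7: [96, 96, 96, 96, 96, 96, 96, 96, 96, 96, 96, 96, 96, 96, 96, 96, 96, 96, 96, 96]
t=8: [90, 90, 90, 90, 90, 90, 90, 90, 90, 90, 90, 90, 90, 90, 90, 90, 90, 90, 90, 90]
t=9: [95, 95, 95, 95, 95, 95, 95, 95, 95, 95, 95, 95, 95, 95, 95, 95, 95, 95, 95, 95]
t=10: [91, 91, 91, 91, 91, 91, 91, 91, 91, 91, 91, 91, 91, 91, 91, 91, 91, 91, 91, 91]
t=11: [95, 95, 95, 95, 95, 95, 95, 95, 95, 95, 95, 95, 95, 95, 95, 95, 95, 95, 95, 95]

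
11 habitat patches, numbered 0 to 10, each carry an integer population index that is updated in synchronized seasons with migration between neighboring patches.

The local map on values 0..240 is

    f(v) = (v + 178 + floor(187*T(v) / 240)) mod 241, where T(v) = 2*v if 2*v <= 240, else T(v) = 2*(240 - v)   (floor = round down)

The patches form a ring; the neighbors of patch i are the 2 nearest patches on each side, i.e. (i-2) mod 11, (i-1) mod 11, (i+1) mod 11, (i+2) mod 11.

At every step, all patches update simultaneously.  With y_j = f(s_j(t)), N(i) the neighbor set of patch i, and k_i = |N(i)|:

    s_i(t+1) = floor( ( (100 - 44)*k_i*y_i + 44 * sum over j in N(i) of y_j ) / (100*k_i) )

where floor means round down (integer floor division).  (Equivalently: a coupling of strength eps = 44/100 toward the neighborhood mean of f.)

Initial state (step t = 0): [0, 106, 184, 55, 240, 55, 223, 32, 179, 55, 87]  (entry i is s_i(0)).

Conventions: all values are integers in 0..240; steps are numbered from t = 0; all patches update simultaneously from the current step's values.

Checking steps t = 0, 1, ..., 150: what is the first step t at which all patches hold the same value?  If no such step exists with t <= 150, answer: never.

Simulating step by step:
t=0: [0, 106, 184, 55, 240, 55, 223, 32, 179, 55, 87]  (not all equal)
t=1: [171, 184, 186, 116, 159, 93, 157, 70, 166, 105, 163]  (not all equal)
t=2: [212, 212, 212, 219, 216, 184, 205, 155, 206, 199, 215]  (not all equal)
t=3: [192, 191, 191, 191, 192, 204, 199, 213, 198, 199, 191]  (not all equal)
t=4: [202, 203, 203, 203, 202, 198, 198, 194, 199, 199, 202]  (not all equal)
t=5: [197, 197, 197, 197, 198, 199, 199, 200, 199, 199, 198]  (not all equal)
t=6: [200, 200, 200, 200, 200, 199, 199, 199, 199, 199, 200]  (not all equal)
t=7: [199, 199, 199, 199, 199, 199, 199, 199, 199, 199, 199]  (all equal)

Answer: 7
Key observation: Synchronization is absorbing here: once all patches are equal they stay equal, and step 7 is the first all-equal step.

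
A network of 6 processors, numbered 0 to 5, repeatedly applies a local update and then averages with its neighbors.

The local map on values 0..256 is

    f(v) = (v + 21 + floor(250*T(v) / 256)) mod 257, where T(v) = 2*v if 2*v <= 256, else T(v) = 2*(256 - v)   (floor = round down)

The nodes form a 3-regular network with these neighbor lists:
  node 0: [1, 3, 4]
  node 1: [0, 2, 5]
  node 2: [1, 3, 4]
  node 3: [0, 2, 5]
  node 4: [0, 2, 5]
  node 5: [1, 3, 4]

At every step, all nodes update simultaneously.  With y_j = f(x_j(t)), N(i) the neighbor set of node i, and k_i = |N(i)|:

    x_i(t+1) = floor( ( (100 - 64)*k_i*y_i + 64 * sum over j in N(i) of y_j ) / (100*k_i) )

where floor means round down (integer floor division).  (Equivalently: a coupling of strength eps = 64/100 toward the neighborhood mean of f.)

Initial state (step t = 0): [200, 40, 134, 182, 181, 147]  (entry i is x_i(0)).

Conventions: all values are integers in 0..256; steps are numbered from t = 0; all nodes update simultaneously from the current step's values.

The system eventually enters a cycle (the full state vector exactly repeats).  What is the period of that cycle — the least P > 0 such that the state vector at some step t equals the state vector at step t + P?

Answer: 2
Key observation: The state at step 19, [142, 142, 142, 142, 142, 142], reappears at step 21 — and no state repeats earlier — so the cycle the system enters has period 2.

Derivation:
t=0: [200, 40, 134, 182, 181, 147]
t=1: [94, 120, 117, 103, 103, 112]
t=2: [68, 94, 93, 76, 76, 88]
t=3: [192, 74, 126, 148, 148, 121]
t=4: [132, 158, 152, 116, 116, 146]
t=5: [119, 121, 112, 119, 119, 113]
t=6: [116, 108, 108, 106, 106, 109]
t=7: [88, 87, 79, 85, 85, 80]
t=8: [18, 66, 102, 64, 64, 10]
t=9: [162, 117, 158, 115, 115, 153]
t=10: [106, 111, 107, 109, 109, 109]
t=11: [83, 84, 84, 82, 82, 86]
t=12: [8, 12, 9, 10, 10, 11]
t=13: [49, 50, 50, 48, 48, 52]
t=14: [164, 168, 165, 166, 166, 167]
t=15: [105, 104, 104, 105, 105, 104]
t=16: [73, 71, 72, 72, 72, 72]
t=17: [233, 232, 232, 233, 233, 232]
t=18: [41, 41, 41, 41, 41, 41]
t=19: [142, 142, 142, 142, 142, 142]
t=20: [128, 128, 128, 128, 128, 128]
t=21: [142, 142, 142, 142, 142, 142]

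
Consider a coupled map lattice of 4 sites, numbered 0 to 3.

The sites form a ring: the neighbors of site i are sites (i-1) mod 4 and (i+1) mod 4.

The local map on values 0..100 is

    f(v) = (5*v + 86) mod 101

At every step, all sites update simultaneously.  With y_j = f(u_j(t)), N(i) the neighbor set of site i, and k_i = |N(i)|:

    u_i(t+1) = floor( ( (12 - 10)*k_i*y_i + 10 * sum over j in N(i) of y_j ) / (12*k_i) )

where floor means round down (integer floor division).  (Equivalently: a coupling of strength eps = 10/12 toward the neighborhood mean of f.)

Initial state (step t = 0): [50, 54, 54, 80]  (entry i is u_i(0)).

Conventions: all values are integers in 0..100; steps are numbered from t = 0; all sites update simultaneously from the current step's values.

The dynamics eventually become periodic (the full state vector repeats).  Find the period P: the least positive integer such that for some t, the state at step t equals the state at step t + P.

Simulating step by step:
t=0: [50, 54, 54, 80]
t=1: [61, 44, 65, 49]
t=2: [27, 40, 14, 44]
t=3: [39, 44, 45, 31]
t=4: [30, 36, 18, 42]
t=5: [71, 56, 78, 61]
t=6: [69, 55, 74, 60]
t=7: [63, 42, 67, 46]
t=8: [60, 63, 47, 50]
t=9: [68, 58, 57, 47]
t=10: [41, 49, 49, 40]
t=11: [61, 53, 51, 62]
t=12: [73, 60, 65, 68]
t=13: [51, 36, 44, 26]
t=14: [38, 27, 33, 19]
t=15: [53, 54, 49, 64]
t=16: [30, 40, 27, 32]
t=17: [59, 36, 56, 29]
t=18: [51, 69, 49, 63]
t=19: [58, 32, 56, 43]
t=20: [71, 64, 70, 73]
t=21: [26, 29, 25, 36]
t=22: [41, 14, 40, 20]
t=23: [73, 81, 72, 86]
t=24: [48, 51, 47, 38]
t=25: [50, 23, 49, 29]
t=26: [59, 42, 58, 30]
t=27: [66, 78, 65, 68]
t=28: [41, 19, 40, 11]
t=29: [64, 85, 64, 78]
t=30: [32, 2, 32, 13]
t=31: [68, 52, 68, 45]
t=32: [24, 25, 24, 19]
t=33: [37, 4, 37, 16]
t=34: [40, 58, 40, 68]
t=35: [53, 82, 53, 73]
t=36: [65, 55, 65, 47]
t=37: [32, 15, 32, 8]
t=38: [42, 46, 42, 40]
t=39: [56, 80, 56, 92]
t=40: [61, 66, 61, 59]
t=41: [52, 75, 52, 86]
t=42: [35, 45, 35, 37]
t=43: [41, 50, 41, 60]
t=44: [63, 79, 63, 88]
t=45: [57, 94, 57, 85]
t=46: [35, 65, 35, 57]
t=47: [41, 50, 41, 60]

Answer: 4
Key observation: The state at step 43, [41, 50, 41, 60], reappears at step 47 — and no state repeats earlier — so the cycle the system enters has period 4.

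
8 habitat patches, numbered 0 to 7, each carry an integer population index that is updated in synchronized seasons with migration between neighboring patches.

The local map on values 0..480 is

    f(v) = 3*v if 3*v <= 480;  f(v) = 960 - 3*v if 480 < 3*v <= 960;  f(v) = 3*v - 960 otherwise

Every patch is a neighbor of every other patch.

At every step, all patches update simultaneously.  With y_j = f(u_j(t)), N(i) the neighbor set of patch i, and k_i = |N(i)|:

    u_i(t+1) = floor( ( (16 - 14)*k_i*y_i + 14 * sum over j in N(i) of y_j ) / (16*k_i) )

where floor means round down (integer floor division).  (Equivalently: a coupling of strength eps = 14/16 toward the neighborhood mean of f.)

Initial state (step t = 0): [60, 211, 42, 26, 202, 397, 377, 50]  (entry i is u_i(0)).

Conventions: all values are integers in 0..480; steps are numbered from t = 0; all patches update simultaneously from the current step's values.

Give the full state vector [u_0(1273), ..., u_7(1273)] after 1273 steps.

Simulating step by step:
t=0: [60, 211, 42, 26, 202, 397, 377, 50]
t=1: [202, 202, 202, 202, 202, 202, 202, 202]
t=2: [354, 354, 354, 354, 354, 354, 354, 354]
t=3: [102, 102, 102, 102, 102, 102, 102, 102]
t=4: [306, 306, 306, 306, 306, 306, 306, 306]
t=5: [42, 42, 42, 42, 42, 42, 42, 42]
t=6: [126, 126, 126, 126, 126, 126, 126, 126]
t=7: [378, 378, 378, 378, 378, 378, 378, 378]
t=8: [174, 174, 174, 174, 174, 174, 174, 174]
t=9: [438, 438, 438, 438, 438, 438, 438, 438]
t=10: [354, 354, 354, 354, 354, 354, 354, 354]

Answer: [438, 438, 438, 438, 438, 438, 438, 438]
Key observation: The state at step 2, [354, 354, 354, 354, 354, 354, 354, 354], reappears at step 10: the system is in a cycle of period 8 from step 2 on.  Therefore the state at step 1273 equals the state at step 2 + ((1273 - 2) mod 8) = 9, which is [438, 438, 438, 438, 438, 438, 438, 438].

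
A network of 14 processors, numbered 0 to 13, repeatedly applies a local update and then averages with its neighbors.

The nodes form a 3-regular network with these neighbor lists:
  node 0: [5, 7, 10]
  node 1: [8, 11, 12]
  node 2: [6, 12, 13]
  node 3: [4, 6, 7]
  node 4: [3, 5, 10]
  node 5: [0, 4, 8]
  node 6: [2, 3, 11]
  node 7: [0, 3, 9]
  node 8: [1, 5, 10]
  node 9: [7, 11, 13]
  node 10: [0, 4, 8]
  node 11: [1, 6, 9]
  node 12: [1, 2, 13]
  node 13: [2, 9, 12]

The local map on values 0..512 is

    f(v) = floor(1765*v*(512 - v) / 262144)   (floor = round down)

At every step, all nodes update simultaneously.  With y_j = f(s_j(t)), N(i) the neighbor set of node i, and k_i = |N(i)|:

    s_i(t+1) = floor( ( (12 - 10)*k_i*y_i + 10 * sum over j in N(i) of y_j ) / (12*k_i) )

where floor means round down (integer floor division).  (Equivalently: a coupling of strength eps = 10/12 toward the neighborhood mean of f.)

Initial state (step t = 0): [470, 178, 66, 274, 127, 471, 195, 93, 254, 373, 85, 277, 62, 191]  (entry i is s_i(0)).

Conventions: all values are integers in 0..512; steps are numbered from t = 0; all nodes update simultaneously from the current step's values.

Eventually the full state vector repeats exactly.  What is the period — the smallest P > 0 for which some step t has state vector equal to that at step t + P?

Answer: 4
Key observation: The state at step 18, [436, 436, 437, 436, 436, 436, 437, 436, 436, 437, 436, 437, 437, 437], reappears at step 22 — and no state repeats earlier — so the cycle the system enters has period 4.

Derivation:
t=0: [470, 178, 66, 274, 127, 471, 195, 93, 254, 373, 85, 277, 62, 191]
t=1: [198, 362, 314, 352, 280, 272, 367, 299, 288, 367, 291, 396, 311, 272]
t=2: [430, 383, 407, 402, 420, 431, 366, 392, 415, 386, 430, 351, 409, 405]
t=3: [258, 314, 307, 309, 256, 252, 327, 291, 268, 328, 252, 346, 299, 297]
t=4: [438, 418, 421, 426, 435, 440, 409, 424, 434, 414, 440, 406, 424, 420]
t=5: [224, 257, 263, 251, 224, 221, 267, 246, 229, 267, 221, 275, 258, 260]
t=6: [435, 438, 440, 438, 435, 434, 439, 438, 435, 439, 434, 439, 440, 440]
t=7: [224, 217, 213, 219, 224, 225, 215, 219, 224, 215, 225, 215, 214, 213]
t=8: [433, 430, 428, 431, 433, 434, 429, 431, 433, 429, 434, 429, 429, 428]
t=9: [229, 236, 240, 234, 229, 229, 238, 234, 230, 238, 229, 238, 240, 240]
t=10: [436, 438, 439, 437, 436, 436, 438, 437, 436, 438, 436, 438, 438, 439]
t=11: [222, 219, 216, 220, 222, 223, 217, 220, 221, 217, 223, 218, 216, 216]
t=12: [432, 431, 430, 432, 432, 433, 431, 432, 432, 431, 433, 431, 430, 430]
t=13: [230, 234, 236, 232, 230, 231, 234, 232, 231, 234, 231, 235, 236, 236]
t=14: [436, 437, 437, 436, 436, 436, 437, 436, 437, 437, 436, 437, 437, 437]
t=15: [223, 220, 220, 222, 223, 222, 220, 222, 221, 220, 222, 220, 220, 220]
t=16: [433, 432, 432, 432, 433, 433, 432, 432, 432, 432, 433, 432, 432, 432]
t=17: [230, 232, 232, 231, 230, 230, 232, 231, 230, 232, 230, 232, 232, 232]
t=18: [436, 436, 437, 436, 436, 436, 437, 436, 436, 437, 436, 437, 437, 437]
t=19: [223, 221, 220, 222, 223, 223, 220, 222, 223, 220, 223, 220, 220, 220]
t=20: [433, 432, 432, 432, 433, 433, 432, 432, 433, 432, 433, 432, 432, 432]
t=21: [230, 231, 232, 231, 230, 230, 232, 231, 230, 232, 230, 232, 232, 232]
t=22: [436, 436, 437, 436, 436, 436, 437, 436, 436, 437, 436, 437, 437, 437]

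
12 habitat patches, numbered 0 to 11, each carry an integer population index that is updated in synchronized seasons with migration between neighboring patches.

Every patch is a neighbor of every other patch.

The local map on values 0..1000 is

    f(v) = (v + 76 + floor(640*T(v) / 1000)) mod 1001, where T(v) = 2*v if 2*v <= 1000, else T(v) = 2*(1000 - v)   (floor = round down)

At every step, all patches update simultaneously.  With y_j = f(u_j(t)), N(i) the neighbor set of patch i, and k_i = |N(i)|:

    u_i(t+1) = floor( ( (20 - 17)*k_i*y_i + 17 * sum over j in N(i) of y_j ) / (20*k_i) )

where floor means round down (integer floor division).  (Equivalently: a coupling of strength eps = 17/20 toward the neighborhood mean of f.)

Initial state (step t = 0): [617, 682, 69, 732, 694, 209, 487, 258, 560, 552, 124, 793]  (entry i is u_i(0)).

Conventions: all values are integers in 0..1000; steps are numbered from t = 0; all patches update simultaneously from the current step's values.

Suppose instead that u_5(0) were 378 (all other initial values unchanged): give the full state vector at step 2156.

Answer: [541, 541, 541, 541, 541, 541, 541, 541, 541, 541, 541, 541]
Key observation: The state at step 23, [204, 204, 204, 204, 204, 204, 204, 204, 204, 204, 204, 204], reappears at step 27: the system is in a cycle of period 4 from step 23 on.  Therefore the state at step 2156 equals the state at step 23 + ((2156 - 23) mod 4) = 24, which is [541, 541, 541, 541, 541, 541, 541, 541, 541, 541, 541, 541].

Derivation:
t=0: [617, 682, 69, 732, 694, 378, 487, 258, 560, 552, 124, 793]
t=1: [288, 287, 292, 286, 286, 343, 288, 323, 289, 289, 301, 284]
t=2: [749, 749, 750, 749, 749, 758, 749, 755, 749, 749, 751, 749]
t=3: [144, 144, 144, 144, 144, 144, 144, 144, 144, 144, 144, 144]
t=4: [404, 404, 404, 404, 404, 404, 404, 404, 404, 404, 404, 404]
t=5: [997, 997, 997, 997, 997, 997, 997, 997, 997, 997, 997, 997]
t=6: [75, 75, 75, 75, 75, 75, 75, 75, 75, 75, 75, 75]
t=7: [247, 247, 247, 247, 247, 247, 247, 247, 247, 247, 247, 247]
t=8: [639, 639, 639, 639, 639, 639, 639, 639, 639, 639, 639, 639]
t=9: [176, 176, 176, 176, 176, 176, 176, 176, 176, 176, 176, 176]
t=10: [477, 477, 477, 477, 477, 477, 477, 477, 477, 477, 477, 477]
t=11: [162, 162, 162, 162, 162, 162, 162, 162, 162, 162, 162, 162]
t=12: [445, 445, 445, 445, 445, 445, 445, 445, 445, 445, 445, 445]
t=13: [89, 89, 89, 89, 89, 89, 89, 89, 89, 89, 89, 89]
t=14: [278, 278, 278, 278, 278, 278, 278, 278, 278, 278, 278, 278]
t=15: [709, 709, 709, 709, 709, 709, 709, 709, 709, 709, 709, 709]
t=16: [156, 156, 156, 156, 156, 156, 156, 156, 156, 156, 156, 156]
t=17: [431, 431, 431, 431, 431, 431, 431, 431, 431, 431, 431, 431]
t=18: [57, 57, 57, 57, 57, 57, 57, 57, 57, 57, 57, 57]
t=19: [205, 205, 205, 205, 205, 205, 205, 205, 205, 205, 205, 205]
t=20: [543, 543, 543, 543, 543, 543, 543, 543, 543, 543, 543, 543]
t=21: [202, 202, 202, 202, 202, 202, 202, 202, 202, 202, 202, 202]
t=22: [536, 536, 536, 536, 536, 536, 536, 536, 536, 536, 536, 536]
t=23: [204, 204, 204, 204, 204, 204, 204, 204, 204, 204, 204, 204]
t=24: [541, 541, 541, 541, 541, 541, 541, 541, 541, 541, 541, 541]
t=25: [203, 203, 203, 203, 203, 203, 203, 203, 203, 203, 203, 203]
t=26: [538, 538, 538, 538, 538, 538, 538, 538, 538, 538, 538, 538]
t=27: [204, 204, 204, 204, 204, 204, 204, 204, 204, 204, 204, 204]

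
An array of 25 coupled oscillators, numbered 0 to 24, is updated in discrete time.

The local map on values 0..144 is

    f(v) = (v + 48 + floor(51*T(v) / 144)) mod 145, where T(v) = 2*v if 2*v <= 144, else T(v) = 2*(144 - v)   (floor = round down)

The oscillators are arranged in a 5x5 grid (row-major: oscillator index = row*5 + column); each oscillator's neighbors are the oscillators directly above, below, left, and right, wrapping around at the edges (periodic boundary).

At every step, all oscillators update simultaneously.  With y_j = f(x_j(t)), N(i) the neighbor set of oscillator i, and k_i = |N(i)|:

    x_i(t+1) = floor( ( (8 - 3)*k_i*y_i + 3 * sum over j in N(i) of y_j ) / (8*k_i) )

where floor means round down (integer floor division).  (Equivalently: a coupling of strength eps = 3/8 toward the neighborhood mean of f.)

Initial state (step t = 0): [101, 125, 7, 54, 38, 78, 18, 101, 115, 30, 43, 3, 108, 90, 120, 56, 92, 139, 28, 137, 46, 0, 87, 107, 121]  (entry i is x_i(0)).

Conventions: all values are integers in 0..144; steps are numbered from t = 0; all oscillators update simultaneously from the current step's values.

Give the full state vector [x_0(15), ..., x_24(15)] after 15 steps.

Answer: [35, 35, 35, 35, 35, 34, 35, 35, 35, 35, 33, 34, 35, 35, 34, 33, 34, 35, 35, 34, 34, 35, 35, 35, 35]

Derivation:
t=0: [101, 125, 7, 54, 38, 78, 18, 101, 115, 30, 43, 3, 108, 90, 120, 56, 92, 139, 28, 137, 46, 0, 87, 107, 121]
t=1: [49, 46, 59, 110, 99, 48, 63, 41, 52, 82, 100, 58, 37, 38, 52, 119, 46, 46, 74, 57, 103, 51, 36, 51, 54]
t=2: [112, 104, 38, 51, 52, 100, 41, 98, 112, 58, 50, 27, 102, 108, 101, 42, 107, 113, 51, 31, 63, 121, 105, 113, 106]
t=3: [43, 50, 92, 114, 104, 48, 92, 48, 42, 23, 109, 88, 40, 45, 46, 100, 49, 45, 104, 92, 27, 35, 43, 55, 48]
t=4: [112, 110, 58, 54, 57, 107, 59, 109, 109, 92, 52, 48, 110, 114, 104, 48, 109, 115, 61, 49, 95, 111, 113, 118, 109]
t=5: [32, 30, 24, 94, 22, 41, 24, 29, 45, 29, 116, 101, 45, 34, 53, 112, 53, 34, 27, 101, 42, 36, 34, 45, 41]
t=6: [103, 98, 86, 59, 85, 104, 88, 100, 108, 104, 54, 57, 109, 111, 112, 53, 113, 109, 93, 57, 108, 111, 106, 110, 107]
t=7: [34, 33, 28, 14, 28, 44, 28, 33, 32, 34, 107, 22, 32, 36, 43, 106, 42, 35, 30, 22, 45, 36, 35, 33, 32]
t=8: [108, 102, 95, 81, 95, 109, 98, 101, 100, 107, 56, 86, 101, 107, 107, 56, 105, 106, 99, 86, 110, 110, 105, 100, 102]
t=9: [35, 34, 32, 29, 32, 45, 33, 33, 33, 35, 112, 41, 33, 35, 45, 112, 44, 34, 33, 41, 46, 36, 34, 33, 33]
t=10: [109, 105, 102, 99, 102, 110, 107, 103, 103, 109, 60, 108, 105, 107, 112, 61, 111, 107, 105, 108, 112, 111, 105, 103, 107]
t=11: [35, 35, 34, 33, 34, 33, 35, 35, 35, 35, 14, 33, 35, 35, 33, 15, 34, 35, 35, 33, 34, 36, 35, 34, 35]
t=12: [106, 107, 106, 104, 106, 101, 106, 106, 106, 106, 80, 101, 106, 106, 101, 81, 103, 106, 106, 101, 103, 108, 107, 106, 106]
t=13: [35, 35, 35, 35, 35, 33, 34, 35, 35, 34, 29, 33, 34, 34, 33, 29, 34, 35, 34, 33, 34, 35, 35, 35, 34]
t=14: [106, 106, 107, 107, 106, 104, 105, 106, 106, 105, 98, 103, 106, 105, 103, 99, 105, 106, 106, 103, 105, 106, 107, 106, 106]
t=15: [35, 35, 35, 35, 35, 34, 35, 35, 35, 35, 33, 34, 35, 35, 34, 33, 34, 35, 35, 34, 34, 35, 35, 35, 35]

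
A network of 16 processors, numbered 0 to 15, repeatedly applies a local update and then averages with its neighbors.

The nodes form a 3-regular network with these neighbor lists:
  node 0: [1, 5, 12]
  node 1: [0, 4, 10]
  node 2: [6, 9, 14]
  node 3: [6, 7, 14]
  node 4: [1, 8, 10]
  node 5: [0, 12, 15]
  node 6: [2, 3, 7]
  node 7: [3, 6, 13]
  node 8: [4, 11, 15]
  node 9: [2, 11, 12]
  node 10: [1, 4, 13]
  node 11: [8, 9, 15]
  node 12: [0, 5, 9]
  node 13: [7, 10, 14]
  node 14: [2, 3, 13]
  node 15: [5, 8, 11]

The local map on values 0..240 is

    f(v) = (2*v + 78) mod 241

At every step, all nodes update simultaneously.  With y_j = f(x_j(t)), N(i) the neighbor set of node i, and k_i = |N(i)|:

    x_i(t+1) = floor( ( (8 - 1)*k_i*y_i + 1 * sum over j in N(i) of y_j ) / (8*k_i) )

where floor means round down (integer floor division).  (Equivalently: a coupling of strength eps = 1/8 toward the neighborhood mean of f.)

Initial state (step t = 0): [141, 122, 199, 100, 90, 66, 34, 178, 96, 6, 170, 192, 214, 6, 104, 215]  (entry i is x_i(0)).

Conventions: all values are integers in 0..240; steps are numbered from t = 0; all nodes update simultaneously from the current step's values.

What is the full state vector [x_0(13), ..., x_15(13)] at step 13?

Simulating step by step:
t=0: [141, 122, 199, 100, 90, 66, 34, 178, 96, 6, 170, 192, 214, 6, 104, 215]
t=1: [117, 83, 217, 48, 26, 190, 147, 180, 36, 98, 162, 199, 38, 96, 54, 41]
t=2: [77, 17, 40, 173, 126, 205, 131, 186, 153, 46, 147, 219, 148, 48, 172, 165]
t=3: [213, 116, 157, 180, 93, 27, 109, 201, 137, 162, 130, 49, 133, 173, 179, 153]
t=4: [31, 66, 149, 192, 31, 126, 72, 227, 111, 158, 96, 171, 103, 182, 192, 142]
t=5: [136, 196, 142, 213, 134, 90, 211, 70, 69, 148, 48, 170, 53, 188, 216, 119]
t=6: [113, 216, 113, 30, 117, 30, 30, 201, 203, 136, 175, 172, 171, 203, 39, 82]
t=7: [69, 37, 71, 142, 71, 130, 139, 220, 12, 113, 167, 163, 169, 26, 144, 14]
t=8: [206, 158, 205, 117, 210, 105, 116, 46, 109, 78, 170, 153, 168, 127, 129, 107]
t=9: [22, 142, 21, 76, 30, 50, 70, 158, 56, 218, 165, 139, 163, 98, 90, 54]
t=10: [126, 123, 116, 217, 140, 175, 211, 153, 184, 44, 158, 117, 156, 42, 30, 182]
t=11: [95, 87, 73, 38, 120, 181, 25, 133, 195, 157, 148, 85, 148, 159, 131, 195]
t=12: [37, 19, 211, 148, 82, 190, 132, 108, 211, 147, 126, 31, 132, 149, 108, 216]
t=13: [151, 111, 27, 125, 10, 201, 96, 61, 22, 125, 88, 129, 109, 126, 58, 40]

Answer: [151, 111, 27, 125, 10, 201, 96, 61, 22, 125, 88, 129, 109, 126, 58, 40]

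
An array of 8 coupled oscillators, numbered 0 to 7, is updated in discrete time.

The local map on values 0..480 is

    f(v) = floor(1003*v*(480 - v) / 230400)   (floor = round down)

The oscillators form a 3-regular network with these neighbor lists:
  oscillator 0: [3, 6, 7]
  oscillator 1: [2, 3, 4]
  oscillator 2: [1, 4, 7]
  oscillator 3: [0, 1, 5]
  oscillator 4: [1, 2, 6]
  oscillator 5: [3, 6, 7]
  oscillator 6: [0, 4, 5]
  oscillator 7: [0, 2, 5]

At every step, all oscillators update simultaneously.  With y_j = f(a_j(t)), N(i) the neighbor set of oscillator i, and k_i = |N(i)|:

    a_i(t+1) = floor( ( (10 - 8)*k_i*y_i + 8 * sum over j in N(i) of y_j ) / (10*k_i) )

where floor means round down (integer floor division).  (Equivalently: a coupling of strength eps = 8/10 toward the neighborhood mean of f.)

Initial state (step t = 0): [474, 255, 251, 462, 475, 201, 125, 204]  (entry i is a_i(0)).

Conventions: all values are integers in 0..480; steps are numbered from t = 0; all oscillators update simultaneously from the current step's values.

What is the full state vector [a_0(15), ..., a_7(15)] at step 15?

Simulating step by step:
t=0: [474, 255, 251, 462, 475, 201, 125, 204]
t=1: [128, 128, 184, 141, 186, 175, 109, 183]
t=2: [204, 221, 226, 208, 210, 211, 212, 224]
t=3: [246, 247, 248, 246, 247, 247, 246, 247]
t=4: [250, 250, 250, 250, 250, 250, 250, 250]
t=5: [250, 250, 250, 250, 250, 250, 250, 250]
t=6: [250, 250, 250, 250, 250, 250, 250, 250]
t=7: [250, 250, 250, 250, 250, 250, 250, 250]
t=8: [250, 250, 250, 250, 250, 250, 250, 250]
t=9: [250, 250, 250, 250, 250, 250, 250, 250]
t=10: [250, 250, 250, 250, 250, 250, 250, 250]
t=11: [250, 250, 250, 250, 250, 250, 250, 250]
t=12: [250, 250, 250, 250, 250, 250, 250, 250]
t=13: [250, 250, 250, 250, 250, 250, 250, 250]
t=14: [250, 250, 250, 250, 250, 250, 250, 250]
t=15: [250, 250, 250, 250, 250, 250, 250, 250]

Answer: [250, 250, 250, 250, 250, 250, 250, 250]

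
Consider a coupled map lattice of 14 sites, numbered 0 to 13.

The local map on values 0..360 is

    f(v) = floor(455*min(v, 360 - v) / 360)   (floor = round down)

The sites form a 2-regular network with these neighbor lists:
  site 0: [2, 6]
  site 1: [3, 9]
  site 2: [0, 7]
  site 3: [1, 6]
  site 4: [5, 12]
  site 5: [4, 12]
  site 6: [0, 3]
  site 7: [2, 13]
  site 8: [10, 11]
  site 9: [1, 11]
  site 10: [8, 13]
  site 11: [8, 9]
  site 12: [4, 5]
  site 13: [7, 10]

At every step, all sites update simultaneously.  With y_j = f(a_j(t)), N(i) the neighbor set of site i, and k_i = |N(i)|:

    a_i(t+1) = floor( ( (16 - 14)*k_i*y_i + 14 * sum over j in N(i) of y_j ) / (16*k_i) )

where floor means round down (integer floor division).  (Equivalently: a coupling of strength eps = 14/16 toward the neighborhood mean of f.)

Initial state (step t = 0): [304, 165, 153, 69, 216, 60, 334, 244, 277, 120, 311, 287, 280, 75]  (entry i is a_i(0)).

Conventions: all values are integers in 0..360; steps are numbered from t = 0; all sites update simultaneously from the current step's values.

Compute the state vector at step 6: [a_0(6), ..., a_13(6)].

Simulating step by step:
t=0: [304, 165, 153, 69, 216, 60, 334, 244, 277, 120, 311, 287, 280, 75]
t=1: [107, 130, 118, 115, 99, 133, 72, 143, 79, 150, 94, 123, 125, 102]
t=2: [121, 166, 156, 129, 157, 144, 133, 143, 131, 163, 114, 145, 147, 146]
t=3: [178, 187, 169, 185, 185, 190, 158, 189, 163, 197, 170, 185, 189, 164]
t=4: [208, 214, 219, 210, 215, 217, 219, 210, 216, 217, 207, 207, 217, 214]
t=5: [179, 184, 188, 182, 180, 181, 188, 182, 191, 187, 184, 182, 181, 190]
t=6: [218, 221, 224, 220, 226, 226, 224, 216, 221, 222, 214, 216, 226, 221]

Answer: [218, 221, 224, 220, 226, 226, 224, 216, 221, 222, 214, 216, 226, 221]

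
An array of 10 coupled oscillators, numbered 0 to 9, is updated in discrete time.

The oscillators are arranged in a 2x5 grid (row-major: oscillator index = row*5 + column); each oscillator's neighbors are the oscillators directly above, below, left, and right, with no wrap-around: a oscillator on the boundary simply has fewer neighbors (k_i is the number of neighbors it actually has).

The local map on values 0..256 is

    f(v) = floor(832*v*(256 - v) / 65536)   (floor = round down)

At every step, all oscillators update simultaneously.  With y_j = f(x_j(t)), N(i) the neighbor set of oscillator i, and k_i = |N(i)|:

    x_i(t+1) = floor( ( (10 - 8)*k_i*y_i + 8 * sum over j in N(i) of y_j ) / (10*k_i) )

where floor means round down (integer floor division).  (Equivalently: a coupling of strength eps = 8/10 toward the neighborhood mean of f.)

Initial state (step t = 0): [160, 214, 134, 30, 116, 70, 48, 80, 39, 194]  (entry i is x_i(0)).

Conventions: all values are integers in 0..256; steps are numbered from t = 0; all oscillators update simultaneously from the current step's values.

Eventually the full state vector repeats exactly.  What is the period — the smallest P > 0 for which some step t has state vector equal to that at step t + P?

Answer: 4
Key observation: The state at step 6, [207, 207, 207, 207, 207, 207, 207, 207, 207, 207], reappears at step 10 — and no state repeats earlier — so the cycle the system enters has period 4.

Derivation:
t=0: [160, 214, 134, 30, 116, 70, 48, 80, 39, 194]
t=1: [150, 163, 142, 155, 136, 161, 147, 152, 132, 155]
t=2: [194, 200, 198, 204, 199, 200, 196, 204, 200, 205]
t=3: [144, 147, 138, 141, 135, 148, 141, 143, 135, 140]
t=4: [202, 204, 204, 206, 205, 204, 203, 205, 205, 206]
t=5: [134, 135, 132, 132, 130, 136, 133, 133, 130, 131]
t=6: [207, 207, 207, 207, 207, 207, 207, 207, 207, 207]
t=7: [128, 128, 128, 128, 128, 128, 128, 128, 128, 128]
t=8: [208, 208, 208, 208, 208, 208, 208, 208, 208, 208]
t=9: [126, 126, 126, 126, 126, 126, 126, 126, 126, 126]
t=10: [207, 207, 207, 207, 207, 207, 207, 207, 207, 207]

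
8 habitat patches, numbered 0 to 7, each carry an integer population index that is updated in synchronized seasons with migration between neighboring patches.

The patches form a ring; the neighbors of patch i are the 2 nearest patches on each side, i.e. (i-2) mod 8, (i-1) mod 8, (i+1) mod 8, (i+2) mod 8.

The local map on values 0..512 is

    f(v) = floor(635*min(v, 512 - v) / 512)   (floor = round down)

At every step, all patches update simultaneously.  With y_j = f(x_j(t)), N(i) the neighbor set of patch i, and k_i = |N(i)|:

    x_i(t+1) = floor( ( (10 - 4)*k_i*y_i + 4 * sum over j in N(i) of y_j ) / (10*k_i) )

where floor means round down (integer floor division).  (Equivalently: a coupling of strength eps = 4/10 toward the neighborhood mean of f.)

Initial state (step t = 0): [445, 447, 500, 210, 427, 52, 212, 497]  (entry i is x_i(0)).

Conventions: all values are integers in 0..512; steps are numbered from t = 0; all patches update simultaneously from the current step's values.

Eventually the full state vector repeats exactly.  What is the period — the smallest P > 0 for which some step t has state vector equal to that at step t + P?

Simulating step by step:
t=0: [445, 447, 500, 210, 427, 52, 212, 497]
t=1: [87, 85, 61, 182, 123, 102, 184, 59]
t=2: [112, 111, 103, 180, 156, 143, 182, 100]
t=3: [144, 143, 145, 197, 191, 182, 198, 142]
t=4: [184, 183, 190, 228, 230, 225, 228, 188]
t=5: [234, 233, 243, 271, 278, 275, 271, 241]
t=6: [292, 291, 297, 296, 293, 294, 295, 295]
t=7: [271, 271, 268, 268, 269, 269, 269, 269]
t=8: [299, 299, 301, 301, 301, 301, 300, 300]
t=9: [263, 263, 261, 261, 261, 261, 262, 262]
t=10: [308, 308, 310, 310, 310, 310, 310, 309]
t=11: [252, 252, 250, 250, 250, 250, 250, 251]
t=12: [311, 311, 310, 310, 310, 310, 310, 311]
t=13: [249, 249, 249, 249, 250, 249, 249, 249]
t=14: [308, 308, 308, 308, 309, 308, 308, 308]
t=15: [253, 253, 252, 252, 251, 252, 252, 253]
t=16: [312, 312, 312, 312, 311, 312, 312, 312]
t=17: [248, 248, 248, 248, 248, 248, 248, 248]
t=18: [307, 307, 307, 307, 307, 307, 307, 307]
t=19: [254, 254, 254, 254, 254, 254, 254, 254]
t=20: [315, 315, 315, 315, 315, 315, 315, 315]
t=21: [244, 244, 244, 244, 244, 244, 244, 244]
t=22: [302, 302, 302, 302, 302, 302, 302, 302]
t=23: [260, 260, 260, 260, 260, 260, 260, 260]
t=24: [312, 312, 312, 312, 312, 312, 312, 312]
t=25: [248, 248, 248, 248, 248, 248, 248, 248]

Answer: 8
Key observation: The state at step 17, [248, 248, 248, 248, 248, 248, 248, 248], reappears at step 25 — and no state repeats earlier — so the cycle the system enters has period 8.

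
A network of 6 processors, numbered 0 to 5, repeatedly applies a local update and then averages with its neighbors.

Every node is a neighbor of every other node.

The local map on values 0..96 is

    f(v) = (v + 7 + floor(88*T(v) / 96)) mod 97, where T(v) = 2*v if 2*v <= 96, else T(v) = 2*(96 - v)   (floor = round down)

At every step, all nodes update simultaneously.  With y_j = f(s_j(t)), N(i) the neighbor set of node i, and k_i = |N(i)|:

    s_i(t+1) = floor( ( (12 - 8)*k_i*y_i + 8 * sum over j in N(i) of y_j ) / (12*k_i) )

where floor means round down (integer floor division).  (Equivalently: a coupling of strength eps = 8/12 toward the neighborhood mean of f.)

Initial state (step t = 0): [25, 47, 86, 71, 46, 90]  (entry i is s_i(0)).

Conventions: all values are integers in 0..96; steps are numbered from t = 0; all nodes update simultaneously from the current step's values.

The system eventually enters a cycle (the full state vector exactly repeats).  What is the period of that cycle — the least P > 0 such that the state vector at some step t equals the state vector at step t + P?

Answer: 7
Key observation: The state at step 10, [26, 26, 26, 26, 26, 26], reappears at step 17 — and no state repeats earlier — so the cycle the system enters has period 7.

Derivation:
t=0: [25, 47, 86, 71, 46, 90]
t=1: [43, 36, 30, 33, 36, 30]
t=2: [38, 34, 50, 32, 34, 50]
t=3: [19, 16, 24, 15, 16, 24]
t=4: [60, 58, 63, 58, 58, 63]
t=5: [35, 35, 35, 35, 35, 35]
t=6: [9, 9, 9, 9, 9, 9]
t=7: [32, 32, 32, 32, 32, 32]
t=8: [0, 0, 0, 0, 0, 0]
t=9: [7, 7, 7, 7, 7, 7]
t=10: [26, 26, 26, 26, 26, 26]
t=11: [80, 80, 80, 80, 80, 80]
t=12: [19, 19, 19, 19, 19, 19]
t=13: [60, 60, 60, 60, 60, 60]
t=14: [36, 36, 36, 36, 36, 36]
t=15: [12, 12, 12, 12, 12, 12]
t=16: [41, 41, 41, 41, 41, 41]
t=17: [26, 26, 26, 26, 26, 26]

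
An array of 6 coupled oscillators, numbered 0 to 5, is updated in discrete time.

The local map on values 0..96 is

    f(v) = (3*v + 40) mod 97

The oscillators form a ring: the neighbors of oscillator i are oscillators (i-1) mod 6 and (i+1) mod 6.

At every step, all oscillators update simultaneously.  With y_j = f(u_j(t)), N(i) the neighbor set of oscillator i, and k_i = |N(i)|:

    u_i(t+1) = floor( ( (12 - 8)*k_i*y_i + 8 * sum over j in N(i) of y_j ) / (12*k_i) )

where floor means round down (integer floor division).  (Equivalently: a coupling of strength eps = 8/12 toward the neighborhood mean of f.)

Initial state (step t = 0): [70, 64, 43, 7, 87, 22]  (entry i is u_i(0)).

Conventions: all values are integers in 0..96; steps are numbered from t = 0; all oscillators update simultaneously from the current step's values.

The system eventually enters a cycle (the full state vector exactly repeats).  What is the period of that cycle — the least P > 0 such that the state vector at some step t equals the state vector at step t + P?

Simulating step by step:
t=0: [70, 64, 43, 7, 87, 22]
t=1: [34, 55, 57, 47, 26, 25]
t=2: [24, 24, 37, 40, 41, 28]
t=3: [19, 28, 44, 61, 52, 36]
t=4: [26, 34, 43, 35, 27, 17]
t=5: [52, 46, 55, 48, 54, 45]
t=6: [53, 31, 59, 35, 57, 29]
t=7: [23, 21, 35, 29, 31, 17]
t=8: [36, 22, 28, 38, 52, 46]
t=9: [47, 29, 31, 28, 46, 44]
t=10: [63, 50, 31, 48, 61, 80]
t=11: [71, 54, 72, 50, 67, 50]
t=12: [53, 43, 54, 67, 77, 66]
t=13: [40, 28, 42, 44, 56, 42]
t=14: [53, 53, 57, 52, 52, 48]
t=15: [32, 9, 8, 7, 30, 31]
t=16: [47, 56, 64, 52, 43, 36]
t=17: [49, 45, 18, 37, 41, 69]
t=18: [73, 87, 75, 71, 57, 69]
t=19: [42, 48, 46, 49, 43, 45]
t=20: [78, 79, 86, 81, 80, 73]
t=21: [76, 56, 59, 60, 80, 77]
t=22: [55, 37, 21, 45, 63, 79]
t=23: [49, 23, 46, 39, 65, 43]
t=24: [58, 61, 51, 60, 57, 67]
t=25: [32, 48, 50, 46, 30, 28]
t=26: [51, 73, 87, 69, 47, 33]
t=27: [67, 57, 42, 49, 59, 74]
t=28: [44, 44, 58, 60, 60, 46]
t=29: [77, 56, 40, 24, 44, 60]
t=30: [39, 51, 30, 51, 38, 59]
t=31: [59, 63, 75, 62, 58, 46]
t=32: [46, 43, 46, 41, 44, 41]
t=33: [73, 78, 73, 74, 69, 74]
t=34: [71, 70, 71, 62, 63, 62]
t=35: [49, 58, 49, 42, 33, 42]
t=36: [59, 66, 59, 67, 60, 67]
t=37: [38, 30, 38, 32, 40, 32]
t=38: [43, 49, 43, 53, 47, 53]
t=39: [55, 78, 55, 53, 31, 53]
t=40: [32, 34, 32, 17, 15, 17]
t=41: [58, 41, 58, 71, 89, 71]
t=42: [48, 35, 48, 31, 44, 31]
t=43: [57, 74, 57, 66, 49, 66]
t=44: [43, 34, 43, 50, 59, 50]
t=45: [70, 63, 70, 62, 69, 62]
t=46: [41, 49, 41, 47, 39, 47]
t=47: [80, 74, 80, 70, 76, 70]
t=48: [70, 80, 70, 72, 62, 72]
t=49: [68, 66, 68, 50, 52, 50]
t=50: [62, 48, 62, 48, 62, 48]
t=51: [68, 50, 68, 50, 68, 50]
t=52: [78, 64, 78, 64, 78, 64]
t=53: [52, 66, 52, 66, 52, 66]
t=54: [30, 16, 30, 16, 30, 16]
t=55: [69, 51, 69, 51, 69, 51]
t=56: [81, 67, 81, 67, 81, 67]
t=57: [61, 75, 61, 75, 61, 75]
t=58: [57, 43, 57, 43, 57, 43]
t=59: [53, 35, 53, 35, 53, 35]
t=60: [33, 19, 33, 19, 33, 19]
t=61: [14, 28, 14, 28, 14, 28]
t=62: [45, 63, 45, 63, 45, 63]
t=63: [49, 63, 49, 63, 49, 63]
t=64: [53, 71, 53, 71, 53, 71]
t=65: [41, 23, 41, 23, 41, 23]
t=66: [30, 48, 30, 48, 30, 48]
t=67: [69, 51, 69, 51, 69, 51]

Answer: 12
Key observation: The state at step 55, [69, 51, 69, 51, 69, 51], reappears at step 67 — and no state repeats earlier — so the cycle the system enters has period 12.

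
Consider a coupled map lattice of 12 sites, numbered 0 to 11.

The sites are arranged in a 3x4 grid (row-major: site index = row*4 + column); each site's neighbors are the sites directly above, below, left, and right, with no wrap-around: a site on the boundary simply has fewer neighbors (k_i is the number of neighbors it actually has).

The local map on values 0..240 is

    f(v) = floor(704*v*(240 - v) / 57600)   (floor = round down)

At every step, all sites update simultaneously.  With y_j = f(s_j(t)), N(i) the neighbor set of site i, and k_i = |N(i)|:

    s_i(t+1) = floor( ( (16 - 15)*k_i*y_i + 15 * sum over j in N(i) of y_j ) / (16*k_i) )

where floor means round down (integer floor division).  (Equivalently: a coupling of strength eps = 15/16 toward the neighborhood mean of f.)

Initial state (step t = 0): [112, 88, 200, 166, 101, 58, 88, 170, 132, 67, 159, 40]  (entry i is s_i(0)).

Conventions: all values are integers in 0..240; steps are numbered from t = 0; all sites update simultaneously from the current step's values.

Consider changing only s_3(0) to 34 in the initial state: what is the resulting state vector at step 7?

Simulating step by step:
t=0: [112, 88, 200, 34, 101, 58, 88, 170, 132, 67, 159, 40]
t=1: [167, 135, 134, 118, 160, 157, 133, 116, 157, 152, 135, 147]
t=2: [163, 161, 173, 174, 155, 165, 170, 171, 159, 163, 168, 173]
t=3: [157, 148, 146, 142, 154, 153, 145, 142, 157, 151, 146, 145]
t=4: [163, 162, 167, 168, 160, 164, 166, 168, 162, 162, 166, 168]
t=5: [154, 151, 150, 147, 153, 153, 149, 147, 154, 152, 150, 148]
t=6: [162, 162, 165, 166, 161, 163, 164, 166, 162, 162, 164, 166]
t=7: [154, 152, 151, 150, 153, 153, 151, 150, 154, 153, 152, 150]

Answer: [154, 152, 151, 150, 153, 153, 151, 150, 154, 153, 152, 150]
Key observation: This trace re-runs the system from the modified initial state.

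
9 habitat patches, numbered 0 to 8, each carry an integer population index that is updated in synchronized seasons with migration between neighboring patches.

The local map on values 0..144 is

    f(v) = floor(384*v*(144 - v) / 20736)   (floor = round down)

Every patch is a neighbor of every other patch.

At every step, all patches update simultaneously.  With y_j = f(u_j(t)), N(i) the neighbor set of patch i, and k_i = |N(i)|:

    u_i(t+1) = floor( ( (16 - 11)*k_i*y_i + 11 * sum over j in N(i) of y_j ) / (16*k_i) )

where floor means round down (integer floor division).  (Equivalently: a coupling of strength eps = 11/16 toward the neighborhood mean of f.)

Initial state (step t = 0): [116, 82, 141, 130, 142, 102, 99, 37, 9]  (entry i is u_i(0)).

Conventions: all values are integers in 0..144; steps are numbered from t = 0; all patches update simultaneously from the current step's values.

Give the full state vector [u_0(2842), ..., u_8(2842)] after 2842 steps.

Answer: [90, 90, 90, 90, 90, 90, 90, 90, 90]
Key observation: The state at step 7, [90, 90, 90, 90, 90, 90, 90, 90, 90], reappears at step 8: the system is in a cycle of period 1 from step 7 on.  Therefore the state at step 2842 equals the state at step 7 + ((2842 - 7) mod 1) = 7, which is [90, 90, 90, 90, 90, 90, 90, 90, 90].

Derivation:
t=0: [116, 82, 141, 130, 142, 102, 99, 37, 9]
t=1: [52, 60, 40, 46, 40, 57, 57, 55, 44]
t=2: [86, 87, 83, 85, 83, 86, 86, 86, 84]
t=3: [92, 91, 92, 92, 92, 92, 92, 92, 92]
t=4: [88, 88, 88, 88, 88, 88, 88, 88, 88]
t=5: [91, 91, 91, 91, 91, 91, 91, 91, 91]
t=6: [89, 89, 89, 89, 89, 89, 89, 89, 89]
t=7: [90, 90, 90, 90, 90, 90, 90, 90, 90]
t=8: [90, 90, 90, 90, 90, 90, 90, 90, 90]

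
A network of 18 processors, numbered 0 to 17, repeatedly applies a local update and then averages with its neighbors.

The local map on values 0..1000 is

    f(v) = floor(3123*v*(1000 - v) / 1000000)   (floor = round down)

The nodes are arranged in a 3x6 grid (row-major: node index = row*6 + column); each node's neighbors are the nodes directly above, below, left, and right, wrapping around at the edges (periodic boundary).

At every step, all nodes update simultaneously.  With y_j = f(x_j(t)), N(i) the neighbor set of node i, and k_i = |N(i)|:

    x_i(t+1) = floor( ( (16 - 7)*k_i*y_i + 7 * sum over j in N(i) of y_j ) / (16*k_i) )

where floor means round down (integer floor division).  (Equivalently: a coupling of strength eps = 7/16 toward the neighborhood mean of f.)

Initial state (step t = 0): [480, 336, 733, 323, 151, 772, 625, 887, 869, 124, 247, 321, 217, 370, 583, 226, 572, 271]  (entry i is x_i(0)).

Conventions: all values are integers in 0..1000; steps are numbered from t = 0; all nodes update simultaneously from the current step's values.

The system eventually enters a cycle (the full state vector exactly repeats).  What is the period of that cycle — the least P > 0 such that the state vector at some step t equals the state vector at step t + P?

Simulating step by step:
t=0: [480, 336, 733, 323, 151, 772, 625, 887, 869, 124, 247, 321, 217, 370, 583, 226, 572, 271]
t=1: [712, 657, 616, 591, 506, 579, 662, 450, 420, 427, 565, 653, 610, 660, 671, 585, 664, 622]
t=2: [677, 707, 732, 756, 764, 740, 705, 747, 751, 762, 753, 721, 720, 711, 710, 743, 723, 730]
t=3: [659, 639, 612, 579, 577, 609, 641, 607, 591, 573, 586, 620, 636, 634, 627, 598, 609, 617]
t=4: [711, 723, 741, 758, 757, 738, 721, 737, 749, 760, 754, 736, 721, 726, 735, 749, 746, 736]
t=5: [632, 621, 598, 576, 579, 604, 624, 609, 590, 574, 581, 605, 626, 619, 603, 586, 589, 606]
t=6: [730, 736, 749, 760, 758, 745, 733, 741, 753, 761, 758, 745, 732, 737, 748, 757, 755, 744]
t=7: [610, 604, 586, 571, 574, 593, 608, 599, 582, 570, 574, 592, 609, 603, 587, 574, 577, 593]
t=8: [743, 747, 756, 763, 762, 753, 745, 749, 758, 763, 762, 753, 744, 747, 756, 762, 761, 753]
t=9: [593, 588, 575, 565, 567, 580, 591, 586, 573, 565, 567, 579, 592, 588, 576, 566, 568, 580]
t=10: [754, 756, 762, 766, 765, 760, 754, 757, 763, 766, 765, 760, 754, 756, 762, 766, 765, 760]
t=11: [577, 575, 566, 559, 561, 569, 577, 573, 564, 559, 561, 569, 577, 575, 566, 559, 561, 569]
t=12: [762, 763, 766, 768, 768, 765, 762, 763, 766, 768, 768, 765, 762, 763, 766, 768, 768, 765]
t=13: [565, 563, 559, 556, 556, 561, 565, 563, 559, 556, 556, 561, 565, 563, 559, 556, 556, 561]
t=14: [767, 768, 769, 769, 769, 768, 767, 768, 769, 769, 769, 768, 767, 768, 769, 769, 769, 768]
t=15: [557, 556, 554, 554, 554, 556, 557, 556, 554, 554, 554, 556, 557, 556, 554, 554, 554, 556]
t=16: [770, 770, 770, 771, 770, 770, 770, 770, 770, 771, 770, 770, 770, 770, 770, 771, 770, 770]
t=17: [553, 553, 552, 551, 552, 553, 553, 553, 552, 551, 552, 553, 553, 553, 552, 551, 552, 553]
t=18: [771, 771, 771, 772, 771, 771, 771, 771, 771, 772, 771, 771, 771, 771, 771, 772, 771, 771]
t=19: [551, 551, 550, 549, 550, 551, 551, 551, 550, 549, 550, 551, 551, 551, 550, 549, 550, 551]
t=20: [772, 772, 772, 772, 772, 772, 772, 772, 772, 772, 772, 772, 772, 772, 772, 772, 772, 772]
t=21: [549, 549, 549, 549, 549, 549, 549, 549, 549, 549, 549, 549, 549, 549, 549, 549, 549, 549]
t=22: [773, 773, 773, 773, 773, 773, 773, 773, 773, 773, 773, 773, 773, 773, 773, 773, 773, 773]
t=23: [547, 547, 547, 547, 547, 547, 547, 547, 547, 547, 547, 547, 547, 547, 547, 547, 547, 547]
t=24: [773, 773, 773, 773, 773, 773, 773, 773, 773, 773, 773, 773, 773, 773, 773, 773, 773, 773]

Answer: 2
Key observation: The state at step 22, [773, 773, 773, 773, 773, 773, 773, 773, 773, 773, 773, 773, 773, 773, 773, 773, 773, 773], reappears at step 24 — and no state repeats earlier — so the cycle the system enters has period 2.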